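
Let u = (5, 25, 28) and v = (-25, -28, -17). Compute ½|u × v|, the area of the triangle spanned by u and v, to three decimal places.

i: 25·(-17) - 28·(-28) = -425 - (-784) = 359
j: 28·(-25) - 5·(-17) = -700 - (-85) = -615
k: 5·(-28) - 25·(-25) = -140 - (-625) = 485
u × v = (359, -615, 485)
|u × v| = √(359² + (-615)² + 485²) = √742331 ≈ 861.5863
area = ½ · 861.5863 ≈ 430.793

430.793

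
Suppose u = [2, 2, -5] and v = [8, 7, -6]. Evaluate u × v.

(23, -28, -2)

i: 2·(-6) - (-5)·7 = -12 - (-35) = 23
j: (-5)·8 - 2·(-6) = -40 - (-12) = -28
k: 2·7 - 2·8 = 14 - 16 = -2
u × v = (23, -28, -2)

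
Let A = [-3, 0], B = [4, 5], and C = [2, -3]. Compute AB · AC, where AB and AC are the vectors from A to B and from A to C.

AB = B − A = (7, 5)
AC = C − A = (5, -3)
AB · AC = 7·5 + 5·(-3) = 35 - 15 = 20

20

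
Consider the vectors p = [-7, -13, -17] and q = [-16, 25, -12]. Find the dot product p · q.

p · q = (-7)·(-16) + (-13)·25 + (-17)·(-12) = 112 - 325 + 204 = -9

-9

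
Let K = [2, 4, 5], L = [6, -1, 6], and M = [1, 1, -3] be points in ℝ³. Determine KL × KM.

KL = (4, -5, 1)
KM = (-1, -3, -8)
i: (-5)·(-8) - 1·(-3) = 40 - (-3) = 43
j: 1·(-1) - 4·(-8) = -1 - (-32) = 31
k: 4·(-3) - (-5)·(-1) = -12 - 5 = -17
KL × KM = (43, 31, -17)

(43, 31, -17)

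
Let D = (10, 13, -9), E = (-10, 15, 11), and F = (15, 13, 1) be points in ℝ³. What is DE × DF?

(20, 300, -10)

DE = (-20, 2, 20)
DF = (5, 0, 10)
i: 2·10 - 20·0 = 20 - 0 = 20
j: 20·5 - (-20)·10 = 100 - (-200) = 300
k: (-20)·0 - 2·5 = 0 - 10 = -10
DE × DF = (20, 300, -10)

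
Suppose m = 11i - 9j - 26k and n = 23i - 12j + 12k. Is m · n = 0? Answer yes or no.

no

m · n = 11·23 + (-9)·(-12) + (-26)·12 = 253 + 108 - 312 = 49
Nonzero, so the vectors are not orthogonal.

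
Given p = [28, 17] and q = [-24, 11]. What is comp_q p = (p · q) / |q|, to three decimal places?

p · q = 28·(-24) + 17·11 = -672 + 187 = -485
|q| = √(576 + 121) = √697 ≈ 26.4008
comp_q p = -485 / √697 ≈ -18.371

-18.371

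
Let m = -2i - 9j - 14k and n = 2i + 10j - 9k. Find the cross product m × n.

i: (-9)·(-9) - (-14)·10 = 81 - (-140) = 221
j: (-14)·2 - (-2)·(-9) = -28 - 18 = -46
k: (-2)·10 - (-9)·2 = -20 - (-18) = -2
m × n = (221, -46, -2)

(221, -46, -2)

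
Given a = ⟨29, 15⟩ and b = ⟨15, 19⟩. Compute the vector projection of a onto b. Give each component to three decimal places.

(18.430, 23.345)

a · b = 29·15 + 15·19 = 435 + 285 = 720
|b|² = 225 + 361 = 586
proj_b a = (720/586) · (15, 19) ≈ (18.430, 23.345)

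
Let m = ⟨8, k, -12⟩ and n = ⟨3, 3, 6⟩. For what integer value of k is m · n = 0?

16

m · n = 8·3 + k·3 + (-12)·6 = -48 + 3k
Set equal to 0: 3k = 48, so k = 16.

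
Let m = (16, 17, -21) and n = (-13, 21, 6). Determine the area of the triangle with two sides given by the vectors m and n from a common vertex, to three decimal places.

i: 17·6 - (-21)·21 = 102 - (-441) = 543
j: (-21)·(-13) - 16·6 = 273 - 96 = 177
k: 16·21 - 17·(-13) = 336 - (-221) = 557
m × n = (543, 177, 557)
|m × n| = √(543² + 177² + 557²) = √636427 ≈ 797.7637
area = ½ · 797.7637 ≈ 398.882

398.882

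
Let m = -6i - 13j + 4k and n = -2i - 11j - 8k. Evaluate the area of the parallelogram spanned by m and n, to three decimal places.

i: (-13)·(-8) - 4·(-11) = 104 - (-44) = 148
j: 4·(-2) - (-6)·(-8) = -8 - 48 = -56
k: (-6)·(-11) - (-13)·(-2) = 66 - 26 = 40
m × n = (148, -56, 40)
|m × n| = √(148² + (-56)² + 40²) = √26640 ≈ 163.2176

163.218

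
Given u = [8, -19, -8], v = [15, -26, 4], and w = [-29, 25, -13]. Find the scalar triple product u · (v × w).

3435

v × w:
i: (-26)·(-13) - 4·25 = 338 - 100 = 238
j: 4·(-29) - 15·(-13) = -116 - (-195) = 79
k: 15·25 - (-26)·(-29) = 375 - 754 = -379
v × w = (238, 79, -379)
u · (v × w) = 8·238 + (-19)·79 + (-8)·(-379) = 1904 - 1501 + 3032 = 3435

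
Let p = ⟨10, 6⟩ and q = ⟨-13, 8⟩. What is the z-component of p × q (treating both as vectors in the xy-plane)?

10·8 - 6·(-13) = 80 - (-78) = 158

158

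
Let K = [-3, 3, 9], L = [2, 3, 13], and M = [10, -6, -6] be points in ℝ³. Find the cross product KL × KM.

(36, 127, -45)

KL = (5, 0, 4)
KM = (13, -9, -15)
i: 0·(-15) - 4·(-9) = 0 - (-36) = 36
j: 4·13 - 5·(-15) = 52 - (-75) = 127
k: 5·(-9) - 0·13 = -45 - 0 = -45
KL × KM = (36, 127, -45)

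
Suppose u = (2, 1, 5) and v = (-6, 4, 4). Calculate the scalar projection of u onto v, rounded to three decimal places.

1.455

u · v = 2·(-6) + 1·4 + 5·4 = -12 + 4 + 20 = 12
|v| = √(36 + 16 + 16) = √68 ≈ 8.2462
comp_v u = 12 / √68 ≈ 1.455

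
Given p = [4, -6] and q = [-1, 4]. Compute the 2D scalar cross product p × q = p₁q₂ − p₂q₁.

4·4 - (-6)·(-1) = 16 - 6 = 10

10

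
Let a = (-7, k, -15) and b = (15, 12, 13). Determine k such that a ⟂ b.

a · b = (-7)·15 + k·12 + (-15)·13 = -300 + 12k
Set equal to 0: 12k = 300, so k = 25.

25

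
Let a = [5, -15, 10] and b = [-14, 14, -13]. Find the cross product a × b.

i: (-15)·(-13) - 10·14 = 195 - 140 = 55
j: 10·(-14) - 5·(-13) = -140 - (-65) = -75
k: 5·14 - (-15)·(-14) = 70 - 210 = -140
a × b = (55, -75, -140)

(55, -75, -140)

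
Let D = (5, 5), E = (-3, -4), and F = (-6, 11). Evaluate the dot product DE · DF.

DE = E − D = (-8, -9)
DF = F − D = (-11, 6)
DE · DF = (-8)·(-11) + (-9)·6 = 88 - 54 = 34

34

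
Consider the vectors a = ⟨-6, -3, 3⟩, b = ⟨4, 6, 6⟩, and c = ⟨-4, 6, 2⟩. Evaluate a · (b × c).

384

b × c:
i: 6·2 - 6·6 = 12 - 36 = -24
j: 6·(-4) - 4·2 = -24 - 8 = -32
k: 4·6 - 6·(-4) = 24 - (-24) = 48
b × c = (-24, -32, 48)
a · (b × c) = (-6)·(-24) + (-3)·(-32) + 3·48 = 144 + 96 + 144 = 384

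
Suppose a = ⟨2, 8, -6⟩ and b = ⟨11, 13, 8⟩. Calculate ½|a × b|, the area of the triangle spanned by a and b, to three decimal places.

87.653

i: 8·8 - (-6)·13 = 64 - (-78) = 142
j: (-6)·11 - 2·8 = -66 - 16 = -82
k: 2·13 - 8·11 = 26 - 88 = -62
a × b = (142, -82, -62)
|a × b| = √(142² + (-82)² + (-62)²) = √30732 ≈ 175.3054
area = ½ · 175.3054 ≈ 87.653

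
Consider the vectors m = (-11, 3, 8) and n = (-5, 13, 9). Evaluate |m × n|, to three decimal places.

i: 3·9 - 8·13 = 27 - 104 = -77
j: 8·(-5) - (-11)·9 = -40 - (-99) = 59
k: (-11)·13 - 3·(-5) = -143 - (-15) = -128
m × n = (-77, 59, -128)
|m × n| = √((-77)² + 59² + (-128)²) = √25794 ≈ 160.6051

160.605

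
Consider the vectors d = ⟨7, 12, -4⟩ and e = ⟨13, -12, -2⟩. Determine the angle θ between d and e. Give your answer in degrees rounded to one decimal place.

d · e = 7·13 + 12·(-12) + (-4)·(-2) = 91 - 144 + 8 = -45
|d|² = 49 + 144 + 16 = 209,  |d| = √209 ≈ 14.456832
|e|² = 169 + 144 + 4 = 317,  |e| = √317 ≈ 17.804494
cos θ = -45 / (14.456832 · 17.804494) ≈ -0.17483
θ = arccos(-0.17483) ≈ 100.1°

100.1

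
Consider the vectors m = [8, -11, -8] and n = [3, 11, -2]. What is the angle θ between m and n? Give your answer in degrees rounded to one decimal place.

116.3

m · n = 8·3 + (-11)·11 + (-8)·(-2) = 24 - 121 + 16 = -81
|m|² = 64 + 121 + 64 = 249,  |m| = √249 ≈ 15.779734
|n|² = 9 + 121 + 4 = 134,  |n| = √134 ≈ 11.575837
cos θ = -81 / (15.779734 · 11.575837) ≈ -0.44344
θ = arccos(-0.44344) ≈ 116.3°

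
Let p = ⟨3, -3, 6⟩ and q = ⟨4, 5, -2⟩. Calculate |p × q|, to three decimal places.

i: (-3)·(-2) - 6·5 = 6 - 30 = -24
j: 6·4 - 3·(-2) = 24 - (-6) = 30
k: 3·5 - (-3)·4 = 15 - (-12) = 27
p × q = (-24, 30, 27)
|p × q| = √((-24)² + 30² + 27²) = √2205 ≈ 46.9574

46.957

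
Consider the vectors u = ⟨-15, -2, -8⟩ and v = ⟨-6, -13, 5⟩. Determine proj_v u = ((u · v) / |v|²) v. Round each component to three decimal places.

u · v = (-15)·(-6) + (-2)·(-13) + (-8)·5 = 90 + 26 - 40 = 76
|v|² = 36 + 169 + 25 = 230
proj_v u = (76/230) · (-6, -13, 5) ≈ (-1.983, -4.296, 1.652)

(-1.983, -4.296, 1.652)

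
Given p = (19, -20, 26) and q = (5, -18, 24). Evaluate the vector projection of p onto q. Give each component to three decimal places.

p · q = 19·5 + (-20)·(-18) + 26·24 = 95 + 360 + 624 = 1079
|q|² = 25 + 324 + 576 = 925
proj_q p = (1079/925) · (5, -18, 24) ≈ (5.832, -20.997, 27.996)

(5.832, -20.997, 27.996)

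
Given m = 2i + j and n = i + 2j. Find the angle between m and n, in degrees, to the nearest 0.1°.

m · n = 2·1 + 1·2 = 2 + 2 = 4
|m|² = 4 + 1 = 5,  |m| = √5 ≈ 2.236068
|n|² = 1 + 4 = 5,  |n| = √5 ≈ 2.236068
cos θ = 4 / (2.236068 · 2.236068) ≈ 0.80000
θ = arccos(0.80000) ≈ 36.9°

36.9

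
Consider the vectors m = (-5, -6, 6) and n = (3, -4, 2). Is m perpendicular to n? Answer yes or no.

m · n = (-5)·3 + (-6)·(-4) + 6·2 = -15 + 24 + 12 = 21
Nonzero, so the vectors are not orthogonal.

no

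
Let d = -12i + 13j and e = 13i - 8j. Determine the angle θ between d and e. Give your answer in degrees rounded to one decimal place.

d · e = (-12)·13 + 13·(-8) = -156 - 104 = -260
|d|² = 144 + 169 = 313,  |d| = √313 ≈ 17.691806
|e|² = 169 + 64 = 233,  |e| = √233 ≈ 15.264338
cos θ = -260 / (17.691806 · 15.264338) ≈ -0.96277
θ = arccos(-0.96277) ≈ 164.3°

164.3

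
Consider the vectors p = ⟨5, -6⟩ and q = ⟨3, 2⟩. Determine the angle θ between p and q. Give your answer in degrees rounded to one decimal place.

p · q = 5·3 + (-6)·2 = 15 - 12 = 3
|p|² = 25 + 36 = 61,  |p| = √61 ≈ 7.810250
|q|² = 9 + 4 = 13,  |q| = √13 ≈ 3.605551
cos θ = 3 / (7.810250 · 3.605551) ≈ 0.10653
θ = arccos(0.10653) ≈ 83.9°

83.9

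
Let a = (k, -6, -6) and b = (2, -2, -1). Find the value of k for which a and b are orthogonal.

a · b = k·2 + (-6)·(-2) + (-6)·(-1) = 18 + 2k
Set equal to 0: 2k = -18, so k = -9.

-9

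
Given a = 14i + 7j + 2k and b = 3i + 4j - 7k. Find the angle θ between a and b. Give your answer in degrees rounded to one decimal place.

a · b = 14·3 + 7·4 + 2·(-7) = 42 + 28 - 14 = 56
|a|² = 196 + 49 + 4 = 249,  |a| = √249 ≈ 15.779734
|b|² = 9 + 16 + 49 = 74,  |b| = √74 ≈ 8.602325
cos θ = 56 / (15.779734 · 8.602325) ≈ 0.41255
θ = arccos(0.41255) ≈ 65.6°

65.6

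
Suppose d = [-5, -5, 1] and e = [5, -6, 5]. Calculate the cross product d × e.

i: (-5)·5 - 1·(-6) = -25 - (-6) = -19
j: 1·5 - (-5)·5 = 5 - (-25) = 30
k: (-5)·(-6) - (-5)·5 = 30 - (-25) = 55
d × e = (-19, 30, 55)

(-19, 30, 55)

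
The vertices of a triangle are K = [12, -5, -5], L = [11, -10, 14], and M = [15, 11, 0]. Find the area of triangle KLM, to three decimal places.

167.396

KL = (-1, -5, 19),  KM = (3, 16, 5)
i: (-5)·5 - 19·16 = -25 - 304 = -329
j: 19·3 - (-1)·5 = 57 - (-5) = 62
k: (-1)·16 - (-5)·3 = -16 - (-15) = -1
KL × KM = (-329, 62, -1)
|KL × KM| = √112086 ≈ 334.7925
area = ½ · 334.7925 ≈ 167.396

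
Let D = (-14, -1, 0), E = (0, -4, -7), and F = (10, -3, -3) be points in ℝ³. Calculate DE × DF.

DE = (14, -3, -7)
DF = (24, -2, -3)
i: (-3)·(-3) - (-7)·(-2) = 9 - 14 = -5
j: (-7)·24 - 14·(-3) = -168 - (-42) = -126
k: 14·(-2) - (-3)·24 = -28 - (-72) = 44
DE × DF = (-5, -126, 44)

(-5, -126, 44)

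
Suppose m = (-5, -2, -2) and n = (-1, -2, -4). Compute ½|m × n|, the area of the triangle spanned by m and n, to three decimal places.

i: (-2)·(-4) - (-2)·(-2) = 8 - 4 = 4
j: (-2)·(-1) - (-5)·(-4) = 2 - 20 = -18
k: (-5)·(-2) - (-2)·(-1) = 10 - 2 = 8
m × n = (4, -18, 8)
|m × n| = √(4² + (-18)² + 8²) = √404 ≈ 20.0998
area = ½ · 20.0998 ≈ 10.050

10.050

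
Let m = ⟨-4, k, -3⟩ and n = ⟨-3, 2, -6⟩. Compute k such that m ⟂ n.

m · n = (-4)·(-3) + k·2 + (-3)·(-6) = 30 + 2k
Set equal to 0: 2k = -30, so k = -15.

-15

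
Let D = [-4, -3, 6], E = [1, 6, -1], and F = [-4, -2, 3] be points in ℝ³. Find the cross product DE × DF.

(-20, 15, 5)

DE = (5, 9, -7)
DF = (0, 1, -3)
i: 9·(-3) - (-7)·1 = -27 - (-7) = -20
j: (-7)·0 - 5·(-3) = 0 - (-15) = 15
k: 5·1 - 9·0 = 5 - 0 = 5
DE × DF = (-20, 15, 5)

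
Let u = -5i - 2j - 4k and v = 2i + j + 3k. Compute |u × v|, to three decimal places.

i: (-2)·3 - (-4)·1 = -6 - (-4) = -2
j: (-4)·2 - (-5)·3 = -8 - (-15) = 7
k: (-5)·1 - (-2)·2 = -5 - (-4) = -1
u × v = (-2, 7, -1)
|u × v| = √((-2)² + 7² + (-1)²) = √54 ≈ 7.3485

7.348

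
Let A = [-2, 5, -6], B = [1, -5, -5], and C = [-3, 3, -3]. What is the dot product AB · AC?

20

AB = B − A = (3, -10, 1)
AC = C − A = (-1, -2, 3)
AB · AC = 3·(-1) + (-10)·(-2) + 1·3 = -3 + 20 + 3 = 20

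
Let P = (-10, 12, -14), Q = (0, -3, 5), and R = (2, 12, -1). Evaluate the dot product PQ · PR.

PQ = Q − P = (10, -15, 19)
PR = R − P = (12, 0, 13)
PQ · PR = 10·12 + (-15)·0 + 19·13 = 120 + 0 + 247 = 367

367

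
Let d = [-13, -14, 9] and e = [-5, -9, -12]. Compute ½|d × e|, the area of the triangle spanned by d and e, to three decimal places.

161.718

i: (-14)·(-12) - 9·(-9) = 168 - (-81) = 249
j: 9·(-5) - (-13)·(-12) = -45 - 156 = -201
k: (-13)·(-9) - (-14)·(-5) = 117 - 70 = 47
d × e = (249, -201, 47)
|d × e| = √(249² + (-201)² + 47²) = √104611 ≈ 323.4362
area = ½ · 323.4362 ≈ 161.718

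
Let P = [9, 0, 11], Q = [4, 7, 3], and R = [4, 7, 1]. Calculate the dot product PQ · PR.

PQ = Q − P = (-5, 7, -8)
PR = R − P = (-5, 7, -10)
PQ · PR = (-5)·(-5) + 7·7 + (-8)·(-10) = 25 + 49 + 80 = 154

154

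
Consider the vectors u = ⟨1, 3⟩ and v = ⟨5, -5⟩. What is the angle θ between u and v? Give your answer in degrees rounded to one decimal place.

116.6

u · v = 1·5 + 3·(-5) = 5 - 15 = -10
|u|² = 1 + 9 = 10,  |u| = √10 ≈ 3.162278
|v|² = 25 + 25 = 50,  |v| = √50 ≈ 7.071068
cos θ = -10 / (3.162278 · 7.071068) ≈ -0.44721
θ = arccos(-0.44721) ≈ 116.6°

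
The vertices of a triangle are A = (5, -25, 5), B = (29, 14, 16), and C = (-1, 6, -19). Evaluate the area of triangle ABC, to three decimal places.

AB = (24, 39, 11),  AC = (-6, 31, -24)
i: 39·(-24) - 11·31 = -936 - 341 = -1277
j: 11·(-6) - 24·(-24) = -66 - (-576) = 510
k: 24·31 - 39·(-6) = 744 - (-234) = 978
AB × AC = (-1277, 510, 978)
|AB × AC| = √2847313 ≈ 1687.3983
area = ½ · 1687.3983 ≈ 843.699

843.699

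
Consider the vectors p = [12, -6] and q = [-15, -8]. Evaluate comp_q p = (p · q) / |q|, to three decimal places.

-7.765

p · q = 12·(-15) + (-6)·(-8) = -180 + 48 = -132
|q| = √(225 + 64) = √289 ≈ 17.0000
comp_q p = -132 / √289 ≈ -7.765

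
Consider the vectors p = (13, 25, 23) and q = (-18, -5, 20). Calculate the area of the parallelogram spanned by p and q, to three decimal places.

990.316

i: 25·20 - 23·(-5) = 500 - (-115) = 615
j: 23·(-18) - 13·20 = -414 - 260 = -674
k: 13·(-5) - 25·(-18) = -65 - (-450) = 385
p × q = (615, -674, 385)
|p × q| = √(615² + (-674)² + 385²) = √980726 ≈ 990.3161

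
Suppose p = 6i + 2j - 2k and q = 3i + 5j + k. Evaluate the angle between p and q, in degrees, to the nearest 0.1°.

p · q = 6·3 + 2·5 + (-2)·1 = 18 + 10 - 2 = 26
|p|² = 36 + 4 + 4 = 44,  |p| = √44 ≈ 6.633250
|q|² = 9 + 25 + 1 = 35,  |q| = √35 ≈ 5.916080
cos θ = 26 / (6.633250 · 5.916080) ≈ 0.66254
θ = arccos(0.66254) ≈ 48.5°

48.5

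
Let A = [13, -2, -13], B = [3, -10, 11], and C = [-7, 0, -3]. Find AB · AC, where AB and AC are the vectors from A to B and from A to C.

424

AB = B − A = (-10, -8, 24)
AC = C − A = (-20, 2, 10)
AB · AC = (-10)·(-20) + (-8)·2 + 24·10 = 200 - 16 + 240 = 424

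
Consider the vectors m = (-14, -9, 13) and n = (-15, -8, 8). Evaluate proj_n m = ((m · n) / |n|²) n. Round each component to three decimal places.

m · n = (-14)·(-15) + (-9)·(-8) + 13·8 = 210 + 72 + 104 = 386
|n|² = 225 + 64 + 64 = 353
proj_n m = (386/353) · (-15, -8, 8) ≈ (-16.402, -8.748, 8.748)

(-16.402, -8.748, 8.748)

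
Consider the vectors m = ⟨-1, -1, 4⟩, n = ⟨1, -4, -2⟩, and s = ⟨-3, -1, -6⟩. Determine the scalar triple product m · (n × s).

-86

n × s:
i: (-4)·(-6) - (-2)·(-1) = 24 - 2 = 22
j: (-2)·(-3) - 1·(-6) = 6 - (-6) = 12
k: 1·(-1) - (-4)·(-3) = -1 - 12 = -13
n × s = (22, 12, -13)
m · (n × s) = (-1)·22 + (-1)·12 + 4·(-13) = -22 - 12 - 52 = -86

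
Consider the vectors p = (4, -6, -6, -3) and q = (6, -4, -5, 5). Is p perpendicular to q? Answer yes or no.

no

p · q = 4·6 + (-6)·(-4) + (-6)·(-5) + (-3)·5 = 24 + 24 + 30 - 15 = 63
Nonzero, so the vectors are not orthogonal.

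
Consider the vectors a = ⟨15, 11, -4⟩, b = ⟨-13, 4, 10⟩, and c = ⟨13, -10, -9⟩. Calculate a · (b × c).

791

b × c:
i: 4·(-9) - 10·(-10) = -36 - (-100) = 64
j: 10·13 - (-13)·(-9) = 130 - 117 = 13
k: (-13)·(-10) - 4·13 = 130 - 52 = 78
b × c = (64, 13, 78)
a · (b × c) = 15·64 + 11·13 + (-4)·78 = 960 + 143 - 312 = 791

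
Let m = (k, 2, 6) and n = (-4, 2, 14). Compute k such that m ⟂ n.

m · n = k·(-4) + 2·2 + 6·14 = 88 - 4k
Set equal to 0: -4k = -88, so k = 22.

22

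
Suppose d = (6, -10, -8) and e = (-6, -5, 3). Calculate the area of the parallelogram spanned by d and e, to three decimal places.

i: (-10)·3 - (-8)·(-5) = -30 - 40 = -70
j: (-8)·(-6) - 6·3 = 48 - 18 = 30
k: 6·(-5) - (-10)·(-6) = -30 - 60 = -90
d × e = (-70, 30, -90)
|d × e| = √((-70)² + 30² + (-90)²) = √13900 ≈ 117.8983

117.898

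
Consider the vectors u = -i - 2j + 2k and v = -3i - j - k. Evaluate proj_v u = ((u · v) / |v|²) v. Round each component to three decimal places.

(-0.818, -0.273, -0.273)

u · v = (-1)·(-3) + (-2)·(-1) + 2·(-1) = 3 + 2 - 2 = 3
|v|² = 9 + 1 + 1 = 11
proj_v u = (3/11) · (-3, -1, -1) ≈ (-0.818, -0.273, -0.273)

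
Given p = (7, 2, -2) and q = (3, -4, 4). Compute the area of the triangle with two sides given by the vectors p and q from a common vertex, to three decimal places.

24.042

i: 2·4 - (-2)·(-4) = 8 - 8 = 0
j: (-2)·3 - 7·4 = -6 - 28 = -34
k: 7·(-4) - 2·3 = -28 - 6 = -34
p × q = (0, -34, -34)
|p × q| = √(0² + (-34)² + (-34)²) = √2312 ≈ 48.0833
area = ½ · 48.0833 ≈ 24.042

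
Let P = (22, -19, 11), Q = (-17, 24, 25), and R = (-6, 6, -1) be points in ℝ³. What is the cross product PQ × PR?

PQ = (-39, 43, 14)
PR = (-28, 25, -12)
i: 43·(-12) - 14·25 = -516 - 350 = -866
j: 14·(-28) - (-39)·(-12) = -392 - 468 = -860
k: (-39)·25 - 43·(-28) = -975 - (-1204) = 229
PQ × PR = (-866, -860, 229)

(-866, -860, 229)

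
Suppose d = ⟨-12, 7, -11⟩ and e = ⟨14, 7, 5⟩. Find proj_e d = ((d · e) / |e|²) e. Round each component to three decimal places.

d · e = (-12)·14 + 7·7 + (-11)·5 = -168 + 49 - 55 = -174
|e|² = 196 + 49 + 25 = 270
proj_e d = (-174/270) · (14, 7, 5) ≈ (-9.022, -4.511, -3.222)

(-9.022, -4.511, -3.222)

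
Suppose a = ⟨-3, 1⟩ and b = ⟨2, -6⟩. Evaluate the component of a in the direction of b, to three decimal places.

-1.897

a · b = (-3)·2 + 1·(-6) = -6 - 6 = -12
|b| = √(4 + 36) = √40 ≈ 6.3246
comp_b a = -12 / √40 ≈ -1.897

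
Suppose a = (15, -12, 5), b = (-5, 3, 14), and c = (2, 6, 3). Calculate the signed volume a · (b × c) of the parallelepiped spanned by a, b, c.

b × c:
i: 3·3 - 14·6 = 9 - 84 = -75
j: 14·2 - (-5)·3 = 28 - (-15) = 43
k: (-5)·6 - 3·2 = -30 - 6 = -36
b × c = (-75, 43, -36)
a · (b × c) = 15·(-75) + (-12)·43 + 5·(-36) = -1125 - 516 - 180 = -1821

-1821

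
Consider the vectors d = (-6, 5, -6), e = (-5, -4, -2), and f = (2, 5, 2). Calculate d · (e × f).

120

e × f:
i: (-4)·2 - (-2)·5 = -8 - (-10) = 2
j: (-2)·2 - (-5)·2 = -4 - (-10) = 6
k: (-5)·5 - (-4)·2 = -25 - (-8) = -17
e × f = (2, 6, -17)
d · (e × f) = (-6)·2 + 5·6 + (-6)·(-17) = -12 + 30 + 102 = 120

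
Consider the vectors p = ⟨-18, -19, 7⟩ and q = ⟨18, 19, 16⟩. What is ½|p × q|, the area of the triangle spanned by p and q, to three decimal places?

300.984

i: (-19)·16 - 7·19 = -304 - 133 = -437
j: 7·18 - (-18)·16 = 126 - (-288) = 414
k: (-18)·19 - (-19)·18 = -342 - (-342) = 0
p × q = (-437, 414, 0)
|p × q| = √((-437)² + 414² + 0²) = √362365 ≈ 601.9676
area = ½ · 601.9676 ≈ 300.984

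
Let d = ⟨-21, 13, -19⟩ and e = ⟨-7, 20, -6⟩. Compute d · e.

521

d · e = (-21)·(-7) + 13·20 + (-19)·(-6) = 147 + 260 + 114 = 521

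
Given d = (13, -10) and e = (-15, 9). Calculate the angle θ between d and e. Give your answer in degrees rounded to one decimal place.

d · e = 13·(-15) + (-10)·9 = -195 - 90 = -285
|d|² = 169 + 100 = 269,  |d| = √269 ≈ 16.401219
|e|² = 225 + 81 = 306,  |e| = √306 ≈ 17.492856
cos θ = -285 / (16.401219 · 17.492856) ≈ -0.99336
θ = arccos(-0.99336) ≈ 173.4°

173.4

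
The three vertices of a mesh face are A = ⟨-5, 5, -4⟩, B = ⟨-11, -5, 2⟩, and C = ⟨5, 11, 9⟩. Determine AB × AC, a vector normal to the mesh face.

(-166, 138, 64)

AB = (-6, -10, 6)
AC = (10, 6, 13)
i: (-10)·13 - 6·6 = -130 - 36 = -166
j: 6·10 - (-6)·13 = 60 - (-78) = 138
k: (-6)·6 - (-10)·10 = -36 - (-100) = 64
AB × AC = (-166, 138, 64)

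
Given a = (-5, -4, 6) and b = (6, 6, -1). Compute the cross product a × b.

i: (-4)·(-1) - 6·6 = 4 - 36 = -32
j: 6·6 - (-5)·(-1) = 36 - 5 = 31
k: (-5)·6 - (-4)·6 = -30 - (-24) = -6
a × b = (-32, 31, -6)

(-32, 31, -6)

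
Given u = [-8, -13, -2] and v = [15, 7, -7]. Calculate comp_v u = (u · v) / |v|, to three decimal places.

u · v = (-8)·15 + (-13)·7 + (-2)·(-7) = -120 - 91 + 14 = -197
|v| = √(225 + 49 + 49) = √323 ≈ 17.9722
comp_v u = -197 / √323 ≈ -10.961

-10.961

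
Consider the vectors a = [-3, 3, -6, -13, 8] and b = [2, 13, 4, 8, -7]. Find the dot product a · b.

a · b = (-3)·2 + 3·13 + (-6)·4 + (-13)·8 + 8·(-7) = -6 + 39 - 24 - 104 - 56 = -151

-151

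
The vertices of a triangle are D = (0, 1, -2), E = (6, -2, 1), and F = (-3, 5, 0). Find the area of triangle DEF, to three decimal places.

15.732

DE = (6, -3, 3),  DF = (-3, 4, 2)
i: (-3)·2 - 3·4 = -6 - 12 = -18
j: 3·(-3) - 6·2 = -9 - 12 = -21
k: 6·4 - (-3)·(-3) = 24 - 9 = 15
DE × DF = (-18, -21, 15)
|DE × DF| = √990 ≈ 31.4643
area = ½ · 31.4643 ≈ 15.732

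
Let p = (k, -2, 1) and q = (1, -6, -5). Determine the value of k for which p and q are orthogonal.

p · q = k·1 + (-2)·(-6) + 1·(-5) = 7 + 1k
Set equal to 0: 1k = -7, so k = -7.

-7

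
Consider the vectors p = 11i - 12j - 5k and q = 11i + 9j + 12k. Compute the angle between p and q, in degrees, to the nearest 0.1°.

p · q = 11·11 + (-12)·9 + (-5)·12 = 121 - 108 - 60 = -47
|p|² = 121 + 144 + 25 = 290,  |p| = √290 ≈ 17.029386
|q|² = 121 + 81 + 144 = 346,  |q| = √346 ≈ 18.601075
cos θ = -47 / (17.029386 · 18.601075) ≈ -0.14838
θ = arccos(-0.14838) ≈ 98.5°

98.5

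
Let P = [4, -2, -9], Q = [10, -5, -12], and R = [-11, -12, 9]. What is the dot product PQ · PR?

PQ = Q − P = (6, -3, -3)
PR = R − P = (-15, -10, 18)
PQ · PR = 6·(-15) + (-3)·(-10) + (-3)·18 = -90 + 30 - 54 = -114

-114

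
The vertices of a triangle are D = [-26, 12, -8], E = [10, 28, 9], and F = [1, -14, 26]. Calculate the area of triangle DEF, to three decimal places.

DE = (36, 16, 17),  DF = (27, -26, 34)
i: 16·34 - 17·(-26) = 544 - (-442) = 986
j: 17·27 - 36·34 = 459 - 1224 = -765
k: 36·(-26) - 16·27 = -936 - 432 = -1368
DE × DF = (986, -765, -1368)
|DE × DF| = √3428845 ≈ 1851.7141
area = ½ · 1851.7141 ≈ 925.857

925.857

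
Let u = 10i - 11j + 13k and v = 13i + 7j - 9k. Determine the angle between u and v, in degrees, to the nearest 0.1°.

100.8

u · v = 10·13 + (-11)·7 + 13·(-9) = 130 - 77 - 117 = -64
|u|² = 100 + 121 + 169 = 390,  |u| = √390 ≈ 19.748418
|v|² = 169 + 49 + 81 = 299,  |v| = √299 ≈ 17.291616
cos θ = -64 / (19.748418 · 17.291616) ≈ -0.18742
θ = arccos(-0.18742) ≈ 100.8°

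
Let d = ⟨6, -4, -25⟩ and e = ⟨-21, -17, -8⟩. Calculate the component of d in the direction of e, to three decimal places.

d · e = 6·(-21) + (-4)·(-17) + (-25)·(-8) = -126 + 68 + 200 = 142
|e| = √(441 + 289 + 64) = √794 ≈ 28.1780
comp_e d = 142 / √794 ≈ 5.039

5.039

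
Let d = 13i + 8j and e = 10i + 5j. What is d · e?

d · e = 13·10 + 8·5 = 130 + 40 = 170

170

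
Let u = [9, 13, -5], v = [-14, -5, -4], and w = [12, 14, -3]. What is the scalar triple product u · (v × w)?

v × w:
i: (-5)·(-3) - (-4)·14 = 15 - (-56) = 71
j: (-4)·12 - (-14)·(-3) = -48 - 42 = -90
k: (-14)·14 - (-5)·12 = -196 - (-60) = -136
v × w = (71, -90, -136)
u · (v × w) = 9·71 + 13·(-90) + (-5)·(-136) = 639 - 1170 + 680 = 149

149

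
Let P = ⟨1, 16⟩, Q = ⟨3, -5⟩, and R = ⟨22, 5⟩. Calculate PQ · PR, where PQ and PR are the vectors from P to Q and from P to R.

PQ = Q − P = (2, -21)
PR = R − P = (21, -11)
PQ · PR = 2·21 + (-21)·(-11) = 42 + 231 = 273

273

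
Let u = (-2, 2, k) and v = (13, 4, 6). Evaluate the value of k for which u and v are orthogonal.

3

u · v = (-2)·13 + 2·4 + k·6 = -18 + 6k
Set equal to 0: 6k = 18, so k = 3.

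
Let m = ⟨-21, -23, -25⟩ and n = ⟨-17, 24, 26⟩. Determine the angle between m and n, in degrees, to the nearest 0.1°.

122.6

m · n = (-21)·(-17) + (-23)·24 + (-25)·26 = 357 - 552 - 650 = -845
|m|² = 441 + 529 + 625 = 1595,  |m| = √1595 ≈ 39.937451
|n|² = 289 + 576 + 676 = 1541,  |n| = √1541 ≈ 39.255573
cos θ = -845 / (39.937451 · 39.255573) ≈ -0.53898
θ = arccos(-0.53898) ≈ 122.6°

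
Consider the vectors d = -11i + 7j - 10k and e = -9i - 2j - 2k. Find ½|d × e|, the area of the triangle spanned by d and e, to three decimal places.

i: 7·(-2) - (-10)·(-2) = -14 - 20 = -34
j: (-10)·(-9) - (-11)·(-2) = 90 - 22 = 68
k: (-11)·(-2) - 7·(-9) = 22 - (-63) = 85
d × e = (-34, 68, 85)
|d × e| = √((-34)² + 68² + 85²) = √13005 ≈ 114.0395
area = ½ · 114.0395 ≈ 57.020

57.020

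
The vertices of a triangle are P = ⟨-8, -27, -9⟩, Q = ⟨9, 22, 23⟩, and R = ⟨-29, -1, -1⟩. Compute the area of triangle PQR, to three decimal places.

867.512

PQ = (17, 49, 32),  PR = (-21, 26, 8)
i: 49·8 - 32·26 = 392 - 832 = -440
j: 32·(-21) - 17·8 = -672 - 136 = -808
k: 17·26 - 49·(-21) = 442 - (-1029) = 1471
PQ × PR = (-440, -808, 1471)
|PQ × PR| = √3010305 ≈ 1735.0231
area = ½ · 1735.0231 ≈ 867.512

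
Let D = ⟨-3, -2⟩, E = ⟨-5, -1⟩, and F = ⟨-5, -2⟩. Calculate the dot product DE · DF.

4

DE = E − D = (-2, 1)
DF = F − D = (-2, 0)
DE · DF = (-2)·(-2) + 1·0 = 4 + 0 = 4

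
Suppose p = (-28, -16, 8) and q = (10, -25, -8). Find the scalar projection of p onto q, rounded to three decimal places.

1.994

p · q = (-28)·10 + (-16)·(-25) + 8·(-8) = -280 + 400 - 64 = 56
|q| = √(100 + 625 + 64) = √789 ≈ 28.0891
comp_q p = 56 / √789 ≈ 1.994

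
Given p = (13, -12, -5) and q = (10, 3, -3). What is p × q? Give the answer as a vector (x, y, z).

(51, -11, 159)

i: (-12)·(-3) - (-5)·3 = 36 - (-15) = 51
j: (-5)·10 - 13·(-3) = -50 - (-39) = -11
k: 13·3 - (-12)·10 = 39 - (-120) = 159
p × q = (51, -11, 159)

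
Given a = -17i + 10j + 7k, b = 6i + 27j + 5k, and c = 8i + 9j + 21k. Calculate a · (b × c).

b × c:
i: 27·21 - 5·9 = 567 - 45 = 522
j: 5·8 - 6·21 = 40 - 126 = -86
k: 6·9 - 27·8 = 54 - 216 = -162
b × c = (522, -86, -162)
a · (b × c) = (-17)·522 + 10·(-86) + 7·(-162) = -8874 - 860 - 1134 = -10868

-10868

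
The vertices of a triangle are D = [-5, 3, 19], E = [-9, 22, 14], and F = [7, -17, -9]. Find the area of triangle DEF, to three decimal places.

335.750

DE = (-4, 19, -5),  DF = (12, -20, -28)
i: 19·(-28) - (-5)·(-20) = -532 - 100 = -632
j: (-5)·12 - (-4)·(-28) = -60 - 112 = -172
k: (-4)·(-20) - 19·12 = 80 - 228 = -148
DE × DF = (-632, -172, -148)
|DE × DF| = √450912 ≈ 671.4998
area = ½ · 671.4998 ≈ 335.750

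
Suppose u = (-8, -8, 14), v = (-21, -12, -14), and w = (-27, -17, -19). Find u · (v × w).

710

v × w:
i: (-12)·(-19) - (-14)·(-17) = 228 - 238 = -10
j: (-14)·(-27) - (-21)·(-19) = 378 - 399 = -21
k: (-21)·(-17) - (-12)·(-27) = 357 - 324 = 33
v × w = (-10, -21, 33)
u · (v × w) = (-8)·(-10) + (-8)·(-21) + 14·33 = 80 + 168 + 462 = 710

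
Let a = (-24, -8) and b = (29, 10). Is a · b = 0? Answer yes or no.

a · b = (-24)·29 + (-8)·10 = -696 - 80 = -776
Nonzero, so the vectors are not orthogonal.

no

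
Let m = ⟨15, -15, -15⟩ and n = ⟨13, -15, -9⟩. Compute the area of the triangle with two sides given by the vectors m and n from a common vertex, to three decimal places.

i: (-15)·(-9) - (-15)·(-15) = 135 - 225 = -90
j: (-15)·13 - 15·(-9) = -195 - (-135) = -60
k: 15·(-15) - (-15)·13 = -225 - (-195) = -30
m × n = (-90, -60, -30)
|m × n| = √((-90)² + (-60)² + (-30)²) = √12600 ≈ 112.2497
area = ½ · 112.2497 ≈ 56.125

56.125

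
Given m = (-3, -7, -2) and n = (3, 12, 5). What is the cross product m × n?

i: (-7)·5 - (-2)·12 = -35 - (-24) = -11
j: (-2)·3 - (-3)·5 = -6 - (-15) = 9
k: (-3)·12 - (-7)·3 = -36 - (-21) = -15
m × n = (-11, 9, -15)

(-11, 9, -15)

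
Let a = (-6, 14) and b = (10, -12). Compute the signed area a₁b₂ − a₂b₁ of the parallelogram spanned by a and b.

(-6)·(-12) - 14·10 = 72 - 140 = -68

-68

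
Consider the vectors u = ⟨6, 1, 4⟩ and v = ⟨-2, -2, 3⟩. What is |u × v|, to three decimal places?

i: 1·3 - 4·(-2) = 3 - (-8) = 11
j: 4·(-2) - 6·3 = -8 - 18 = -26
k: 6·(-2) - 1·(-2) = -12 - (-2) = -10
u × v = (11, -26, -10)
|u × v| = √(11² + (-26)² + (-10)²) = √897 ≈ 29.9500

29.950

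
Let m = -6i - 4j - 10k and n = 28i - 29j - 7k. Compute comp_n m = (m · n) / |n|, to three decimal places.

m · n = (-6)·28 + (-4)·(-29) + (-10)·(-7) = -168 + 116 + 70 = 18
|n| = √(784 + 841 + 49) = √1674 ≈ 40.9145
comp_n m = 18 / √1674 ≈ 0.440

0.440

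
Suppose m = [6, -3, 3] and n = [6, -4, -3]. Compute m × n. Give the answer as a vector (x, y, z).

i: (-3)·(-3) - 3·(-4) = 9 - (-12) = 21
j: 3·6 - 6·(-3) = 18 - (-18) = 36
k: 6·(-4) - (-3)·6 = -24 - (-18) = -6
m × n = (21, 36, -6)

(21, 36, -6)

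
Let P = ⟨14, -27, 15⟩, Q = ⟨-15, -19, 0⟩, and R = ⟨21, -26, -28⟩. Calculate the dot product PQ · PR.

PQ = Q − P = (-29, 8, -15)
PR = R − P = (7, 1, -43)
PQ · PR = (-29)·7 + 8·1 + (-15)·(-43) = -203 + 8 + 645 = 450

450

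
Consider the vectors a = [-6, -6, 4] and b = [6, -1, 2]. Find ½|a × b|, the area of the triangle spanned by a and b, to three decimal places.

i: (-6)·2 - 4·(-1) = -12 - (-4) = -8
j: 4·6 - (-6)·2 = 24 - (-12) = 36
k: (-6)·(-1) - (-6)·6 = 6 - (-36) = 42
a × b = (-8, 36, 42)
|a × b| = √((-8)² + 36² + 42²) = √3124 ≈ 55.8928
area = ½ · 55.8928 ≈ 27.946

27.946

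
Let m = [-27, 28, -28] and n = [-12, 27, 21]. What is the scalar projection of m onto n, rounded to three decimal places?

m · n = (-27)·(-12) + 28·27 + (-28)·21 = 324 + 756 - 588 = 492
|n| = √(144 + 729 + 441) = √1314 ≈ 36.2491
comp_n m = 492 / √1314 ≈ 13.573

13.573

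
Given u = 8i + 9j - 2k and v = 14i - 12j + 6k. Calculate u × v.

(30, -76, -222)

i: 9·6 - (-2)·(-12) = 54 - 24 = 30
j: (-2)·14 - 8·6 = -28 - 48 = -76
k: 8·(-12) - 9·14 = -96 - 126 = -222
u × v = (30, -76, -222)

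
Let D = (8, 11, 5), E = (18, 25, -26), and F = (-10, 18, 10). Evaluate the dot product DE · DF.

DE = E − D = (10, 14, -31)
DF = F − D = (-18, 7, 5)
DE · DF = 10·(-18) + 14·7 + (-31)·5 = -180 + 98 - 155 = -237

-237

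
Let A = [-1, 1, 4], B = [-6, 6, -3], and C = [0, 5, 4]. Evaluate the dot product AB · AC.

AB = B − A = (-5, 5, -7)
AC = C − A = (1, 4, 0)
AB · AC = (-5)·1 + 5·4 + (-7)·0 = -5 + 20 + 0 = 15

15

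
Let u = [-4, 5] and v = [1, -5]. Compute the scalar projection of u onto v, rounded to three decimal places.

u · v = (-4)·1 + 5·(-5) = -4 - 25 = -29
|v| = √(1 + 25) = √26 ≈ 5.0990
comp_v u = -29 / √26 ≈ -5.687

-5.687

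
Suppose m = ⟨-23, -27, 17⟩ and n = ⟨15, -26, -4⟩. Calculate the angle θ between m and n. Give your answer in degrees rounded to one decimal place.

76.0

m · n = (-23)·15 + (-27)·(-26) + 17·(-4) = -345 + 702 - 68 = 289
|m|² = 529 + 729 + 289 = 1547,  |m| = √1547 ≈ 39.331921
|n|² = 225 + 676 + 16 = 917,  |n| = √917 ≈ 30.282008
cos θ = 289 / (39.331921 · 30.282008) ≈ 0.24264
θ = arccos(0.24264) ≈ 76.0°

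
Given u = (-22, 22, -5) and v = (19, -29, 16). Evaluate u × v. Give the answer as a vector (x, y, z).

i: 22·16 - (-5)·(-29) = 352 - 145 = 207
j: (-5)·19 - (-22)·16 = -95 - (-352) = 257
k: (-22)·(-29) - 22·19 = 638 - 418 = 220
u × v = (207, 257, 220)

(207, 257, 220)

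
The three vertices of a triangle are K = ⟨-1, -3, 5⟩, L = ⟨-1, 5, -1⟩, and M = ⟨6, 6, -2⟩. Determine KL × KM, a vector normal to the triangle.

(-2, -42, -56)

KL = (0, 8, -6)
KM = (7, 9, -7)
i: 8·(-7) - (-6)·9 = -56 - (-54) = -2
j: (-6)·7 - 0·(-7) = -42 - 0 = -42
k: 0·9 - 8·7 = 0 - 56 = -56
KL × KM = (-2, -42, -56)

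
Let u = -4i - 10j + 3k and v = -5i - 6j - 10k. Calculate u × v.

i: (-10)·(-10) - 3·(-6) = 100 - (-18) = 118
j: 3·(-5) - (-4)·(-10) = -15 - 40 = -55
k: (-4)·(-6) - (-10)·(-5) = 24 - 50 = -26
u × v = (118, -55, -26)

(118, -55, -26)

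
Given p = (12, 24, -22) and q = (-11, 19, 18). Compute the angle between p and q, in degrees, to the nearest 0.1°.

p · q = 12·(-11) + 24·19 + (-22)·18 = -132 + 456 - 396 = -72
|p|² = 144 + 576 + 484 = 1204,  |p| = √1204 ≈ 34.698703
|q|² = 121 + 361 + 324 = 806,  |q| = √806 ≈ 28.390139
cos θ = -72 / (34.698703 · 28.390139) ≈ -0.07309
θ = arccos(-0.07309) ≈ 94.2°

94.2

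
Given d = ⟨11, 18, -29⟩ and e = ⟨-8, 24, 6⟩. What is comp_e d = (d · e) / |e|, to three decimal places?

6.538

d · e = 11·(-8) + 18·24 + (-29)·6 = -88 + 432 - 174 = 170
|e| = √(64 + 576 + 36) = √676 ≈ 26.0000
comp_e d = 170 / √676 ≈ 6.538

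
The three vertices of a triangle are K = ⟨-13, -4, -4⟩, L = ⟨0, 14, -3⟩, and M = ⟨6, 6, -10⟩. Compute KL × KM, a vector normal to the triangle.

(-118, 97, -212)

KL = (13, 18, 1)
KM = (19, 10, -6)
i: 18·(-6) - 1·10 = -108 - 10 = -118
j: 1·19 - 13·(-6) = 19 - (-78) = 97
k: 13·10 - 18·19 = 130 - 342 = -212
KL × KM = (-118, 97, -212)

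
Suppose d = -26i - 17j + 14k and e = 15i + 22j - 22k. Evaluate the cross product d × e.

(66, -362, -317)

i: (-17)·(-22) - 14·22 = 374 - 308 = 66
j: 14·15 - (-26)·(-22) = 210 - 572 = -362
k: (-26)·22 - (-17)·15 = -572 - (-255) = -317
d × e = (66, -362, -317)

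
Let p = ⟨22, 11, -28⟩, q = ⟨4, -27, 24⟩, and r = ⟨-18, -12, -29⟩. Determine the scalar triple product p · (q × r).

35038

q × r:
i: (-27)·(-29) - 24·(-12) = 783 - (-288) = 1071
j: 24·(-18) - 4·(-29) = -432 - (-116) = -316
k: 4·(-12) - (-27)·(-18) = -48 - 486 = -534
q × r = (1071, -316, -534)
p · (q × r) = 22·1071 + 11·(-316) + (-28)·(-534) = 23562 - 3476 + 14952 = 35038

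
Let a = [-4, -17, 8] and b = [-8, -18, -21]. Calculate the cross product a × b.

i: (-17)·(-21) - 8·(-18) = 357 - (-144) = 501
j: 8·(-8) - (-4)·(-21) = -64 - 84 = -148
k: (-4)·(-18) - (-17)·(-8) = 72 - 136 = -64
a × b = (501, -148, -64)

(501, -148, -64)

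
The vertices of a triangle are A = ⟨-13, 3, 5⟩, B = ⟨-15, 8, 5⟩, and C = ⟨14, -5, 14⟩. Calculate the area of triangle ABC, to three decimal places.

AB = (-2, 5, 0),  AC = (27, -8, 9)
i: 5·9 - 0·(-8) = 45 - 0 = 45
j: 0·27 - (-2)·9 = 0 - (-18) = 18
k: (-2)·(-8) - 5·27 = 16 - 135 = -119
AB × AC = (45, 18, -119)
|AB × AC| = √16510 ≈ 128.4912
area = ½ · 128.4912 ≈ 64.246

64.246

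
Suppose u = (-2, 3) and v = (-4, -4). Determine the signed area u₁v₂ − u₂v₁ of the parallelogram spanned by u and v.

(-2)·(-4) - 3·(-4) = 8 - (-12) = 20

20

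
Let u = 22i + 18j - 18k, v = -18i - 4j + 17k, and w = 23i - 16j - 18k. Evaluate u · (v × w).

v × w:
i: (-4)·(-18) - 17·(-16) = 72 - (-272) = 344
j: 17·23 - (-18)·(-18) = 391 - 324 = 67
k: (-18)·(-16) - (-4)·23 = 288 - (-92) = 380
v × w = (344, 67, 380)
u · (v × w) = 22·344 + 18·67 + (-18)·380 = 7568 + 1206 - 6840 = 1934

1934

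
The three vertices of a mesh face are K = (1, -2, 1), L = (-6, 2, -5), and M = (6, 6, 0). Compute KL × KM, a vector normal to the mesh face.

(44, -37, -76)

KL = (-7, 4, -6)
KM = (5, 8, -1)
i: 4·(-1) - (-6)·8 = -4 - (-48) = 44
j: (-6)·5 - (-7)·(-1) = -30 - 7 = -37
k: (-7)·8 - 4·5 = -56 - 20 = -76
KL × KM = (44, -37, -76)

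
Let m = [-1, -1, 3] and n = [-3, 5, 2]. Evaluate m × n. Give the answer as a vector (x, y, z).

(-17, -7, -8)

i: (-1)·2 - 3·5 = -2 - 15 = -17
j: 3·(-3) - (-1)·2 = -9 - (-2) = -7
k: (-1)·5 - (-1)·(-3) = -5 - 3 = -8
m × n = (-17, -7, -8)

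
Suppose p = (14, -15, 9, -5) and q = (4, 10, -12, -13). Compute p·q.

-137

p · q = 14·4 + (-15)·10 + 9·(-12) + (-5)·(-13) = 56 - 150 - 108 + 65 = -137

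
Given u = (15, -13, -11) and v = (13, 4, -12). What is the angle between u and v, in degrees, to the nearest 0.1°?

48.1

u · v = 15·13 + (-13)·4 + (-11)·(-12) = 195 - 52 + 132 = 275
|u|² = 225 + 169 + 121 = 515,  |u| = √515 ≈ 22.693611
|v|² = 169 + 16 + 144 = 329,  |v| = √329 ≈ 18.138357
cos θ = 275 / (22.693611 · 18.138357) ≈ 0.66808
θ = arccos(0.66808) ≈ 48.1°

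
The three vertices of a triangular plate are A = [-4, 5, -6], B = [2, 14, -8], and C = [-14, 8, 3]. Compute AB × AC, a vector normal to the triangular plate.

(87, -34, 108)

AB = (6, 9, -2)
AC = (-10, 3, 9)
i: 9·9 - (-2)·3 = 81 - (-6) = 87
j: (-2)·(-10) - 6·9 = 20 - 54 = -34
k: 6·3 - 9·(-10) = 18 - (-90) = 108
AB × AC = (87, -34, 108)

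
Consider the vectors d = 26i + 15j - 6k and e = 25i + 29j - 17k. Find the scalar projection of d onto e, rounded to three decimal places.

28.334

d · e = 26·25 + 15·29 + (-6)·(-17) = 650 + 435 + 102 = 1187
|e| = √(625 + 841 + 289) = √1755 ≈ 41.8927
comp_e d = 1187 / √1755 ≈ 28.334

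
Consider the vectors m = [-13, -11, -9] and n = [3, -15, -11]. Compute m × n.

(-14, -170, 228)

i: (-11)·(-11) - (-9)·(-15) = 121 - 135 = -14
j: (-9)·3 - (-13)·(-11) = -27 - 143 = -170
k: (-13)·(-15) - (-11)·3 = 195 - (-33) = 228
m × n = (-14, -170, 228)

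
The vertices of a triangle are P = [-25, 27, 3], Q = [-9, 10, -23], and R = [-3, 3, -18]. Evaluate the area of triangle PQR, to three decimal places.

178.245

PQ = (16, -17, -26),  PR = (22, -24, -21)
i: (-17)·(-21) - (-26)·(-24) = 357 - 624 = -267
j: (-26)·22 - 16·(-21) = -572 - (-336) = -236
k: 16·(-24) - (-17)·22 = -384 - (-374) = -10
PQ × PR = (-267, -236, -10)
|PQ × PR| = √127085 ≈ 356.4898
area = ½ · 356.4898 ≈ 178.245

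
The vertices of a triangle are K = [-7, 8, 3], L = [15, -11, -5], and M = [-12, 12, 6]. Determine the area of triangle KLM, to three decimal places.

18.371

KL = (22, -19, -8),  KM = (-5, 4, 3)
i: (-19)·3 - (-8)·4 = -57 - (-32) = -25
j: (-8)·(-5) - 22·3 = 40 - 66 = -26
k: 22·4 - (-19)·(-5) = 88 - 95 = -7
KL × KM = (-25, -26, -7)
|KL × KM| = √1350 ≈ 36.7423
area = ½ · 36.7423 ≈ 18.371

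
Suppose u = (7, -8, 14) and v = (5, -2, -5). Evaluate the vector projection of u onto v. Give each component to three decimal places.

u · v = 7·5 + (-8)·(-2) + 14·(-5) = 35 + 16 - 70 = -19
|v|² = 25 + 4 + 25 = 54
proj_v u = (-19/54) · (5, -2, -5) ≈ (-1.759, 0.704, 1.759)

(-1.759, 0.704, 1.759)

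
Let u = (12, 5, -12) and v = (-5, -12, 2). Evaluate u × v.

(-134, 36, -119)

i: 5·2 - (-12)·(-12) = 10 - 144 = -134
j: (-12)·(-5) - 12·2 = 60 - 24 = 36
k: 12·(-12) - 5·(-5) = -144 - (-25) = -119
u × v = (-134, 36, -119)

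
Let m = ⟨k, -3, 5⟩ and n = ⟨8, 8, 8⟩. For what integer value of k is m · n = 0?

-2

m · n = k·8 + (-3)·8 + 5·8 = 16 + 8k
Set equal to 0: 8k = -16, so k = -2.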